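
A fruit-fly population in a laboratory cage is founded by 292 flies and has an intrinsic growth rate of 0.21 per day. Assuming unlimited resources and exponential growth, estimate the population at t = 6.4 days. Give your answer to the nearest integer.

N(t) = N₀·e^(rt) = 292 × e^(0.21×6.4) = 292 × e^1.344.
e^1.344 ≈ 3.8344, so N ≈ 292 × 3.8344 = 1119.63.

1120 flies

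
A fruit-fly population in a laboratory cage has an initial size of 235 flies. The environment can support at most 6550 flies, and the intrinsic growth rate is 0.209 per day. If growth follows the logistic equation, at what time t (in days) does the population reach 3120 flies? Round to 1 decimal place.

15.3 days

A = (K − N₀)/N₀ = (6550 − 235)/235 = 26.872.
Solve 6550/(1 + 26.872·e^(−0.209t)) = 3120: 1 + 26.872·e^(−0.209t) = 2.0994, so e^(−0.209t) = 0.0409104.
−0.209·t = ln(0.0409104) = -3.1964, so t = 3.1964/0.209 = 15.294.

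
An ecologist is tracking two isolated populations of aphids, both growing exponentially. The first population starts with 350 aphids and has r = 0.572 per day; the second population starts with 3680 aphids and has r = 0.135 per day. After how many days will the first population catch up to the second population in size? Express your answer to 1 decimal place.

5.4 days

Set 350·e^(0.572t) = 3680·e^(0.135t).
e^((0.572 − 0.135)t) = 3680/350 → e^(0.437·t) = 10.514.
0.437·t = ln(10.514) = 2.3527, so t = 2.3527/0.437 = 5.3838.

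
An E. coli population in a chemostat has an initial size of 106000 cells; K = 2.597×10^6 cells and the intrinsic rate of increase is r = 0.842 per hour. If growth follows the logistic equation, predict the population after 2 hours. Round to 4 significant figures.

484300 cells

A = (K − N₀)/N₀ = (2.597×10^6 − 106000)/106000 = 23.5.
N(t) = K/(1 + A·e^(−rt)) = 2.597×10^6/(1 + 23.5×e^(−0.842×2)).
e^(−1.684) = 0.18563; denominator = 1 + 23.5×0.18563 = 5.3623.
N = 2.597×10^6/5.3623 = 484307.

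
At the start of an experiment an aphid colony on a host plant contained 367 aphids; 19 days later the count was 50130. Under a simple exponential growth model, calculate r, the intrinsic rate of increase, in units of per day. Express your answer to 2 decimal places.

From N(t) = N₀·e^(rt): e^(r·19) = 50130/367 = 136.59.
r·19 = ln(136.59) = 4.917, so r = 4.917/19 = 0.25879.

0.26 per day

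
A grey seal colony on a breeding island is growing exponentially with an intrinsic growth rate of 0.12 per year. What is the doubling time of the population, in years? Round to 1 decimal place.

5.8 years

Doubling time t_d = ln(2)/r = 0.6931/0.12 = 5.7762.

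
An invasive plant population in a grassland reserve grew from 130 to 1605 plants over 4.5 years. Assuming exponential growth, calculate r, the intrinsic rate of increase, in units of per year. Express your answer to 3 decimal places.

0.559 per year

From N(t) = N₀·e^(rt): e^(r·4.5) = 1605/130 = 12.346.
r·4.5 = ln(12.346) = 2.5133, so r = 2.5133/4.5 = 0.55852.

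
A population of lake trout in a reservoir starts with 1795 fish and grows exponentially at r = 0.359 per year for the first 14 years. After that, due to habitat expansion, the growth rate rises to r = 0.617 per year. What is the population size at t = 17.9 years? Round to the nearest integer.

3032992 fish

Phase 1: N(14) = 1795·e^(0.359×14) = 1795·e^5.026 = 273419.
Phase 2 runs for 17.9 − 14 = 3.9 years at r = 0.617.
N(17.9) = 273419·e^(0.617×3.9) = 273419·e^2.406 = 3.032992×10^6.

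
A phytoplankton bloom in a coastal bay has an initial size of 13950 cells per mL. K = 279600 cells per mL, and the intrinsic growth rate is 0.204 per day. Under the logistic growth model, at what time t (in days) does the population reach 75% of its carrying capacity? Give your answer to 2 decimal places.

19.83 days

A = (K − N₀)/N₀ = (279600 − 13950)/13950 = 19.043.
Solve 279600/(1 + 19.043·e^(−0.204t)) = 209700: 1 + 19.043·e^(−0.204t) = 1.3333, so e^(−0.204t) = 0.0175042.
−0.204·t = ln(0.0175042) = -4.0453, so t = 4.0453/0.204 = 19.83.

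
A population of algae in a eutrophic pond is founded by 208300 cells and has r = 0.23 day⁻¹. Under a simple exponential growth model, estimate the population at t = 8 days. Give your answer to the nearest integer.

N(t) = N₀·e^(rt) = 208300 × e^(0.23×8) = 208300 × e^1.84.
e^1.84 ≈ 6.2965, so N ≈ 208300 × 6.2965 = 1.311569×10^6.

1311569 cells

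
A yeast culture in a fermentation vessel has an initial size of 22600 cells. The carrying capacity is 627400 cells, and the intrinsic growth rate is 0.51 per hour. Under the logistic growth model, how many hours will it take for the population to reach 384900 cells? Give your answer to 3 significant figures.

A = (K − N₀)/N₀ = (627400 − 22600)/22600 = 26.761.
Solve 627400/(1 + 26.761·e^(−0.51t)) = 384900: 1 + 26.761·e^(−0.51t) = 1.63, so e^(−0.51t) = 0.0235429.
−0.51·t = ln(0.0235429) = -3.7489, so t = 3.7489/0.51 = 7.3508.

7.35 hours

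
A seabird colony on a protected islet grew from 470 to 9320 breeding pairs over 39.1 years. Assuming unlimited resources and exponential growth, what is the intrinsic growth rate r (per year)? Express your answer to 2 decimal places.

0.08 per year

From N(t) = N₀·e^(rt): e^(r·39.1) = 9320/470 = 19.83.
r·39.1 = ln(19.83) = 2.9872, so r = 2.9872/39.1 = 0.076399.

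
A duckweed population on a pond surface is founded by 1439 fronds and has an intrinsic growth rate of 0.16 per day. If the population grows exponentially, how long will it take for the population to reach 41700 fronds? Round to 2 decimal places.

Set N₀·e^(rt) = 41700: e^(0.16·t) = 41700/1439 = 28.978.
0.16·t = ln(28.978) = 3.3666, so t = 3.3666/0.16 = 21.041.

21.04 days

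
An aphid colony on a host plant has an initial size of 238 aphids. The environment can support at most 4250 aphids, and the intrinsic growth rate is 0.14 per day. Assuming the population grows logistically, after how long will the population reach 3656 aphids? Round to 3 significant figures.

33.2 days

A = (K − N₀)/N₀ = (4250 − 238)/238 = 16.857.
Solve 4250/(1 + 16.857·e^(−0.14t)) = 3656: 1 + 16.857·e^(−0.14t) = 1.1625, so e^(−0.14t) = 0.00963821.
−0.14·t = ln(0.00963821) = -4.642, so t = 4.642/0.14 = 33.157.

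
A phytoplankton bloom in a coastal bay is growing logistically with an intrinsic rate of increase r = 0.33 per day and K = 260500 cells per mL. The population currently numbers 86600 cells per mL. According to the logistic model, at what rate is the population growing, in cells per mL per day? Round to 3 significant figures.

dN/dt = rN(1 − N/K) = 0.33 × 86600 × (1 − 86600/260500).
1 − 86600/260500 = 0.66756; dN/dt = 0.33 × 86600 × 0.66756 = 19078.

19100 cells per mL per day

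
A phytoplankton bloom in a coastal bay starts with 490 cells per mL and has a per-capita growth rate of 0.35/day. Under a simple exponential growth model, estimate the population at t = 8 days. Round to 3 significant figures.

N(t) = N₀·e^(rt) = 490 × e^(0.35×8) = 490 × e^2.8.
e^2.8 ≈ 16.445, so N ≈ 490 × 16.445 = 8057.88.

8060 cells per mL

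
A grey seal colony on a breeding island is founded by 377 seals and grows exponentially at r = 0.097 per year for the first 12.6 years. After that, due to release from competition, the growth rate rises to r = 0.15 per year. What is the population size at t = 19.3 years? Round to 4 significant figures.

Phase 1: N(12.6) = 377·e^(0.097×12.6) = 377·e^1.222 = 1279.78.
Phase 2 runs for 19.3 − 12.6 = 6.7 years at r = 0.15.
N(19.3) = 1279.78·e^(0.15×6.7) = 1279.78·e^1.005 = 3496.25.

3496 seals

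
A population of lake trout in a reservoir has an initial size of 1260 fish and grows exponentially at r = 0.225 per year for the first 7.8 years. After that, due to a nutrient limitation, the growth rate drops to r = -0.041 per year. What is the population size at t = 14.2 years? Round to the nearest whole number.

5605 fish

Phase 1: N(7.8) = 1260·e^(0.225×7.8) = 1260·e^1.755 = 7287.14.
Phase 2 runs for 14.2 − 7.8 = 6.4 years at r = -0.041.
N(14.2) = 7287.14·e^(-0.041×6.4) = 7287.14·e^-0.2624 = 5605.3.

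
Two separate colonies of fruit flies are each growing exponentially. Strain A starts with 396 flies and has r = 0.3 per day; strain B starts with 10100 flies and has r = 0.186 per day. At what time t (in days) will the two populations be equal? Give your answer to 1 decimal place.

28.4 days

Set 396·e^(0.3t) = 10100·e^(0.186t).
e^((0.3 − 0.186)t) = 10100/396 → e^(0.114·t) = 25.505.
0.114·t = ln(25.505) = 3.2389, so t = 3.2389/0.114 = 28.411.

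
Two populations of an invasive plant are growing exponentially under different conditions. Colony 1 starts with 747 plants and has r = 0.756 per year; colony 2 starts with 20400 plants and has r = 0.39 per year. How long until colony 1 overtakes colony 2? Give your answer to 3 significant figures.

Set 747·e^(0.756t) = 20400·e^(0.39t).
e^((0.756 − 0.39)t) = 20400/747 → e^(0.366·t) = 27.309.
0.366·t = ln(27.309) = 3.3072, so t = 3.3072/0.366 = 9.0361.

9.04 years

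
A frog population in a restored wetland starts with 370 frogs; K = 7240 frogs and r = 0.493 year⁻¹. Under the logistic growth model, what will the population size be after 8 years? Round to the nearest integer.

A = (K − N₀)/N₀ = (7240 − 370)/370 = 18.568.
N(t) = K/(1 + A·e^(−rt)) = 7240/(1 + 18.568×e^(−0.493×8)).
e^(−3.944) = 0.019371; denominator = 1 + 18.568×0.019371 = 1.3597.
N = 7240/1.3597 = 5324.84.

5325 frogs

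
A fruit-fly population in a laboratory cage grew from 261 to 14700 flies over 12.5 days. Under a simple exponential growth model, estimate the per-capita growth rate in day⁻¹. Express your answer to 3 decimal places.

0.322 per day

From N(t) = N₀·e^(rt): e^(r·12.5) = 14700/261 = 56.322.
r·12.5 = ln(56.322) = 4.0311, so r = 4.0311/12.5 = 0.32249.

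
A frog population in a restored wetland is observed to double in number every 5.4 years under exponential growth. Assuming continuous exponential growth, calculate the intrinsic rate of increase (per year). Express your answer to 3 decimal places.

0.128 per year

r = ln(2)/t_d = 0.6931/5.4 = 0.12836.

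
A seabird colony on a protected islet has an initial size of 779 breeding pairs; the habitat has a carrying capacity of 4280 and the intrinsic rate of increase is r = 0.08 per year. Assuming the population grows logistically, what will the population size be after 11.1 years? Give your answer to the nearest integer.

1502 breeding pairs

A = (K − N₀)/N₀ = (4280 − 779)/779 = 4.4942.
N(t) = K/(1 + A·e^(−rt)) = 4280/(1 + 4.4942×e^(−0.08×11.1)).
e^(−0.888) = 0.41148; denominator = 1 + 4.4942×0.41148 = 2.8493.
N = 4280/2.8493 = 1502.14.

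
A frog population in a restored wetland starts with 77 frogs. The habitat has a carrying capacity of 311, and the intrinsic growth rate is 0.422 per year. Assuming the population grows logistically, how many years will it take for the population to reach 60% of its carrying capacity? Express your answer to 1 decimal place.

A = (K − N₀)/N₀ = (311 − 77)/77 = 3.039.
Solve 311/(1 + 3.039·e^(−0.422t)) = 186.6: 1 + 3.039·e^(−0.422t) = 1.6667, so e^(−0.422t) = 0.219373.
−0.422·t = ln(0.219373) = -1.517, so t = 1.517/0.422 = 3.5947.

3.6 years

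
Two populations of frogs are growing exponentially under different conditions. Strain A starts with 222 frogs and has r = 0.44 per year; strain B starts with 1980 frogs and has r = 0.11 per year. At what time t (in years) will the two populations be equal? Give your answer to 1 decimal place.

Set 222·e^(0.44t) = 1980·e^(0.11t).
e^((0.44 − 0.11)t) = 1980/222 → e^(0.33·t) = 8.9189.
0.33·t = ln(8.9189) = 2.1882, so t = 2.1882/0.33 = 6.6308.

6.6 years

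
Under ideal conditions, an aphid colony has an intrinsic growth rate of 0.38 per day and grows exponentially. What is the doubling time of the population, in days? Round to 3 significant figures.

1.82 days

Doubling time t_d = ln(2)/r = 0.6931/0.38 = 1.8241.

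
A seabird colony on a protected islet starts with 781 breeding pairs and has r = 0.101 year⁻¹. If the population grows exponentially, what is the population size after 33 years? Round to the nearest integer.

21885 breeding pairs

N(t) = N₀·e^(rt) = 781 × e^(0.101×33) = 781 × e^3.333.
e^3.333 ≈ 28.022, so N ≈ 781 × 28.022 = 21885.4.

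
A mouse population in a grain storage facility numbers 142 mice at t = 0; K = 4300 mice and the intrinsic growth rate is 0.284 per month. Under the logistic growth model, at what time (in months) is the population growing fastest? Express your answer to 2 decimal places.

Logistic growth is fastest at N = K/2 = 2150.
A = (K − N₀)/N₀ = 29.282. Set K/(1 + A·e^(−rt)) = K/2 → A·e^(−rt) = 1.
e^(−0.284t) = 1/29.282 = 0.034151, so t = ln(29.282)/0.284 = 3.377/0.284 = 11.891.

11.89 months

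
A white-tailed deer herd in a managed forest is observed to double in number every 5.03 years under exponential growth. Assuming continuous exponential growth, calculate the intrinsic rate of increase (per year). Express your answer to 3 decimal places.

0.138 per year

r = ln(2)/t_d = 0.6931/5.03 = 0.1378.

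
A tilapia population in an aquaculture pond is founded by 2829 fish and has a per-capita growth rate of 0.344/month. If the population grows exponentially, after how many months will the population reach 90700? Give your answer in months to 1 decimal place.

Set N₀·e^(rt) = 90700: e^(0.344·t) = 90700/2829 = 32.061.
0.344·t = ln(32.061) = 3.4676, so t = 3.4676/0.344 = 10.08.

10.1 months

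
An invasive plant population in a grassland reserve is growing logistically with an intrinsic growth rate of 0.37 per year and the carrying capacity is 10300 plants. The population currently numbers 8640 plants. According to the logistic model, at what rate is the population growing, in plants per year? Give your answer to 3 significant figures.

dN/dt = rN(1 − N/K) = 0.37 × 8640 × (1 − 8640/10300).
1 − 8640/10300 = 0.16117; dN/dt = 0.37 × 8640 × 0.16117 = 515.21.

515 plants per year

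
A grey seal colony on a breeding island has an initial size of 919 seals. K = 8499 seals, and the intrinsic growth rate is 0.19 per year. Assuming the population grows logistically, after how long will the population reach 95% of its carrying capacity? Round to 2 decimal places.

26.60 years

A = (K − N₀)/N₀ = (8499 − 919)/919 = 8.2481.
Solve 8499/(1 + 8.2481·e^(−0.19t)) = 8074.05: 1 + 8.2481·e^(−0.19t) = 1.0526, so e^(−0.19t) = 0.00638106.
−0.19·t = ln(0.00638106) = -5.0544, so t = 5.0544/0.19 = 26.602.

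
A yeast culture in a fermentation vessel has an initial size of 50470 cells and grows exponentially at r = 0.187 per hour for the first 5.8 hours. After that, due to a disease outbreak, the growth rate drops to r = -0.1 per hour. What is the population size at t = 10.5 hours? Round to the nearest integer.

93315 cells

Phase 1: N(5.8) = 50470·e^(0.187×5.8) = 50470·e^1.085 = 149303.
Phase 2 runs for 10.5 − 5.8 = 4.7 hours at r = -0.1.
N(10.5) = 149303·e^(-0.1×4.7) = 149303·e^-0.47 = 93314.8.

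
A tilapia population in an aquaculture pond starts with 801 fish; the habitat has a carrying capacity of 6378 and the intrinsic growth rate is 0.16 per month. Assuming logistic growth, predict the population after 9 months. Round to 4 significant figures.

2407 fish

A = (K − N₀)/N₀ = (6378 − 801)/801 = 6.9625.
N(t) = K/(1 + A·e^(−rt)) = 6378/(1 + 6.9625×e^(−0.16×9)).
e^(−1.44) = 0.23693; denominator = 1 + 6.9625×0.23693 = 2.6496.
N = 6378/2.6496 = 2407.14.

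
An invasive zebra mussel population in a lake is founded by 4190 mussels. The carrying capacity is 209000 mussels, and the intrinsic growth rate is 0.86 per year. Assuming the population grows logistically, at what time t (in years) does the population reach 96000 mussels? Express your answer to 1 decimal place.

A = (K − N₀)/N₀ = (209000 − 4190)/4190 = 48.881.
Solve 209000/(1 + 48.881·e^(−0.86t)) = 96000: 1 + 48.881·e^(−0.86t) = 2.1771, so e^(−0.86t) = 0.0240808.
−0.86·t = ln(0.0240808) = -3.7263, so t = 3.7263/0.86 = 4.333.

4.3 years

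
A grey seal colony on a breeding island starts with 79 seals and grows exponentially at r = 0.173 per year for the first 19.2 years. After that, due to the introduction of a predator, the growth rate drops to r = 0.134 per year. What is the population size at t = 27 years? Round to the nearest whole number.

Phase 1: N(19.2) = 79·e^(0.173×19.2) = 79·e^3.322 = 2188.67.
Phase 2 runs for 27 − 19.2 = 7.8 years at r = 0.134.
N(27) = 2188.67·e^(0.134×7.8) = 2188.67·e^1.045 = 6224.5.

6224 seals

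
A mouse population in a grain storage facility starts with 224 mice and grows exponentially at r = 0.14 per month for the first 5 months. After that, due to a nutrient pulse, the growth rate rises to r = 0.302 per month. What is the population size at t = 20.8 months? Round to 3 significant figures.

Phase 1: N(5) = 224·e^(0.14×5) = 224·e^0.7 = 451.081.
Phase 2 runs for 20.8 − 5 = 15.8 months at r = 0.302.
N(20.8) = 451.081·e^(0.302×15.8) = 451.081·e^4.772 = 53276.3.

53300 mice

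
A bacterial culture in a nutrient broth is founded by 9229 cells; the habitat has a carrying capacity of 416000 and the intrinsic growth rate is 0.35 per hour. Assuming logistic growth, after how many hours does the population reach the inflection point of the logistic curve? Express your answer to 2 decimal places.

10.82 hours

Logistic growth is fastest at N = K/2 = 208000.
A = (K − N₀)/N₀ = 44.075. Set K/(1 + A·e^(−rt)) = K/2 → A·e^(−rt) = 1.
e^(−0.35t) = 1/44.075 = 0.0226884, so t = ln(44.075)/0.35 = 3.7859/0.35 = 10.817.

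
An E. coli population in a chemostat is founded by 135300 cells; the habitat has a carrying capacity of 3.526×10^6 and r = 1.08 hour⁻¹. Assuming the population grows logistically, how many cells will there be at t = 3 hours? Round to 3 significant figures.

1780000 cells

A = (K − N₀)/N₀ = (3.526×10^6 − 135300)/135300 = 25.061.
N(t) = K/(1 + A·e^(−rt)) = 3.526×10^6/(1 + 25.061×e^(−1.08×3)).
e^(−3.24) = 0.039164; denominator = 1 + 25.061×0.039164 = 1.9815.
N = 3.526×10^6/1.9815 = 1.779486×10^6.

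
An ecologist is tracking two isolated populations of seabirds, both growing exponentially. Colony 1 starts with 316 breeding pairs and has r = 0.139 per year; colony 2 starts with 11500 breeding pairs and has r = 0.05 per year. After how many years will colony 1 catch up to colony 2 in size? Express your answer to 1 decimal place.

Set 316·e^(0.139t) = 11500·e^(0.05t).
e^((0.139 − 0.05)t) = 11500/316 → e^(0.089·t) = 36.392.
0.089·t = ln(36.392) = 3.5944, so t = 3.5944/0.089 = 40.386.

40.4 years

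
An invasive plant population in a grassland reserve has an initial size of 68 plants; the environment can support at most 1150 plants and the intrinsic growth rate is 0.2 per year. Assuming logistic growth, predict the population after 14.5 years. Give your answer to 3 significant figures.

A = (K − N₀)/N₀ = (1150 − 68)/68 = 15.912.
N(t) = K/(1 + A·e^(−rt)) = 1150/(1 + 15.912×e^(−0.2×14.5)).
e^(−2.9) = 0.055023; denominator = 1 + 15.912×0.055023 = 1.8755.
N = 1150/1.8755 = 613.164.

613 plants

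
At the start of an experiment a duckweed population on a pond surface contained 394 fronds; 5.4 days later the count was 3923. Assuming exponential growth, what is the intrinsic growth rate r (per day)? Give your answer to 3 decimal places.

From N(t) = N₀·e^(rt): e^(r·5.4) = 3923/394 = 9.9569.
r·5.4 = ln(9.9569) = 2.2983, so r = 2.2983/5.4 = 0.4256.

0.426 per day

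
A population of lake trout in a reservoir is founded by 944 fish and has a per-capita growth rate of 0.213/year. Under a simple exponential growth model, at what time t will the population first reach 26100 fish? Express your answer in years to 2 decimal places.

Set N₀·e^(rt) = 26100: e^(0.213·t) = 26100/944 = 27.648.
0.213·t = ln(27.648) = 3.3196, so t = 3.3196/0.213 = 15.585.

15.58 years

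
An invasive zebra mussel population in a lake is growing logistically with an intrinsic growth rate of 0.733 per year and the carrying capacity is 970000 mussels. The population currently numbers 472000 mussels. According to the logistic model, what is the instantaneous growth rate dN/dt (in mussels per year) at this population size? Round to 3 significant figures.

178000 mussels per year

dN/dt = rN(1 − N/K) = 0.733 × 472000 × (1 − 472000/970000).
1 − 472000/970000 = 0.5134; dN/dt = 0.733 × 472000 × 0.5134 = 1.77625×10^5.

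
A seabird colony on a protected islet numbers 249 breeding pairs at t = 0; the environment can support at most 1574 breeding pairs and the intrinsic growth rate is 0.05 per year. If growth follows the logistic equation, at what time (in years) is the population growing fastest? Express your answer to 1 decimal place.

33.4 years

Logistic growth is fastest at N = K/2 = 787.
A = (K − N₀)/N₀ = 5.3213. Set K/(1 + A·e^(−rt)) = K/2 → A·e^(−rt) = 1.
e^(−0.05t) = 1/5.3213 = 0.187925, so t = ln(5.3213)/0.05 = 1.6717/0.05 = 33.434.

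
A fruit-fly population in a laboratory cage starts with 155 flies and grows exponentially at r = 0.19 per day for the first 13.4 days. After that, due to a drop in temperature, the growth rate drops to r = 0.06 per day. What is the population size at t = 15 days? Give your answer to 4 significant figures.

2176 flies

Phase 1: N(13.4) = 155·e^(0.19×13.4) = 155·e^2.546 = 1977.18.
Phase 2 runs for 15 − 13.4 = 1.6 days at r = 0.06.
N(15) = 1977.18·e^(0.06×1.6) = 1977.18·e^0.096 = 2176.39.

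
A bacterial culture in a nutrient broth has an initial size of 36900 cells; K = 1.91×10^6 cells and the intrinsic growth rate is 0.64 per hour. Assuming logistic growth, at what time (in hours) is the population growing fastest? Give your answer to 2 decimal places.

6.14 hours

Logistic growth is fastest at N = K/2 = 955000.
A = (K − N₀)/N₀ = 50.762. Set K/(1 + A·e^(−rt)) = K/2 → A·e^(−rt) = 1.
e^(−0.64t) = 1/50.762 = 0.0197, so t = ln(50.762)/0.64 = 3.9271/0.64 = 6.1362.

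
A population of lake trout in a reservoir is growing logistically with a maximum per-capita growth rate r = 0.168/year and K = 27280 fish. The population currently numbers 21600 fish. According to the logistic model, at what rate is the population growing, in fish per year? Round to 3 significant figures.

756 fish per year

dN/dt = rN(1 − N/K) = 0.168 × 21600 × (1 − 21600/27280).
1 − 21600/27280 = 0.20821; dN/dt = 0.168 × 21600 × 0.20821 = 755.56.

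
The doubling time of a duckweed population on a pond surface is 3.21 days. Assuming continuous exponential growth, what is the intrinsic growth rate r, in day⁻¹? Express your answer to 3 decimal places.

r = ln(2)/t_d = 0.6931/3.21 = 0.21593.

0.216 per day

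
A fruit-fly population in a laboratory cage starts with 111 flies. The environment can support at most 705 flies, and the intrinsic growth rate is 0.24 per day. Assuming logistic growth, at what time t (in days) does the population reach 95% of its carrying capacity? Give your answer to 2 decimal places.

A = (K − N₀)/N₀ = (705 − 111)/111 = 5.3514.
Solve 705/(1 + 5.3514·e^(−0.24t)) = 669.75: 1 + 5.3514·e^(−0.24t) = 1.0526, so e^(−0.24t) = 0.00983519.
−0.24·t = ln(0.00983519) = -4.6218, so t = 4.6218/0.24 = 19.257.

19.26 days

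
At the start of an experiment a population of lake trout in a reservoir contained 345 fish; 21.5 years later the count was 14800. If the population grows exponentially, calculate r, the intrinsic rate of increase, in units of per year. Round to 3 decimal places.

0.175 per year

From N(t) = N₀·e^(rt): e^(r·21.5) = 14800/345 = 42.899.
r·21.5 = ln(42.899) = 3.7588, so r = 3.7588/21.5 = 0.17483.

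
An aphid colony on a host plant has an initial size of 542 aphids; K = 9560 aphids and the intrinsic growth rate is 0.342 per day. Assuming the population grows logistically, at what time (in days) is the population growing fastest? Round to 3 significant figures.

Logistic growth is fastest at N = K/2 = 4780.
A = (K − N₀)/N₀ = 16.638. Set K/(1 + A·e^(−rt)) = K/2 → A·e^(−rt) = 1.
e^(−0.342t) = 1/16.638 = 0.060102, so t = ln(16.638)/0.342 = 2.8117/0.342 = 8.2214.

8.22 days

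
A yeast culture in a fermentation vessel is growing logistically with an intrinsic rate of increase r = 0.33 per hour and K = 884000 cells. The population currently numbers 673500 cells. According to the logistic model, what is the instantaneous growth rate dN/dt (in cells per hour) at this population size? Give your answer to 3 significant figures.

52900 cells per hour

dN/dt = rN(1 − N/K) = 0.33 × 673500 × (1 − 673500/884000).
1 − 673500/884000 = 0.23812; dN/dt = 0.33 × 673500 × 0.23812 = 52924.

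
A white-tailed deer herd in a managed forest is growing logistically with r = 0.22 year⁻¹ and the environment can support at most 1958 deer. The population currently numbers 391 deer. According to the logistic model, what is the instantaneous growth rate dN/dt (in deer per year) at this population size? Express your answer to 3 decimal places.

68.842 deer per year

dN/dt = rN(1 − N/K) = 0.22 × 391 × (1 − 391/1958).
1 − 391/1958 = 0.80031; dN/dt = 0.22 × 391 × 0.80031 = 68.842.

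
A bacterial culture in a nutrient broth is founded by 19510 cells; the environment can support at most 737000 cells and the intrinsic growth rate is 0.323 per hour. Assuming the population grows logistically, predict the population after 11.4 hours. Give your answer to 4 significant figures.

382700 cells

A = (K − N₀)/N₀ = (737000 − 19510)/19510 = 36.775.
N(t) = K/(1 + A·e^(−rt)) = 737000/(1 + 36.775×e^(−0.323×11.4)).
e^(−3.682) = 0.025168; denominator = 1 + 36.775×0.025168 = 1.9255.
N = 737000/1.9255 = 382748.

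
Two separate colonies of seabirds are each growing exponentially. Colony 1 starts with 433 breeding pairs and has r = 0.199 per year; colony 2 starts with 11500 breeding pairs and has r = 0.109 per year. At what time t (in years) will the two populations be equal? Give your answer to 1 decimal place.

Set 433·e^(0.199t) = 11500·e^(0.109t).
e^((0.199 − 0.109)t) = 11500/433 → e^(0.09·t) = 26.559.
0.09·t = ln(26.559) = 3.2794, so t = 3.2794/0.09 = 36.437.

36.4 years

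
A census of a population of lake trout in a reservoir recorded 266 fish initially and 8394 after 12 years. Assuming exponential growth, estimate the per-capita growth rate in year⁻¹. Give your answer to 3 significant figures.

0.288 per year

From N(t) = N₀·e^(rt): e^(r·12) = 8394/266 = 31.556.
r·12 = ln(31.556) = 3.4518, so r = 3.4518/12 = 0.28765.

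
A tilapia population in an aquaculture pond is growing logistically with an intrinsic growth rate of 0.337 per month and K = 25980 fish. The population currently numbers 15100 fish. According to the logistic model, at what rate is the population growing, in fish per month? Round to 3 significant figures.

2130 fish per month

dN/dt = rN(1 − N/K) = 0.337 × 15100 × (1 − 15100/25980).
1 − 15100/25980 = 0.41878; dN/dt = 0.337 × 15100 × 0.41878 = 2131.1.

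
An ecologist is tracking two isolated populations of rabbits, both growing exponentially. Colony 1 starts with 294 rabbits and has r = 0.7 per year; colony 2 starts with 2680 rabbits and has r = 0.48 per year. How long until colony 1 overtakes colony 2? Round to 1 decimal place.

Set 294·e^(0.7t) = 2680·e^(0.48t).
e^((0.7 − 0.48)t) = 2680/294 → e^(0.22·t) = 9.1156.
0.22·t = ln(9.1156) = 2.21, so t = 2.21/0.22 = 10.045.

10.0 years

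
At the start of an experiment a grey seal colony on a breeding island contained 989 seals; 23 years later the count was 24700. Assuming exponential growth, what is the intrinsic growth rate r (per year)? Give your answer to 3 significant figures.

0.140 per year

From N(t) = N₀·e^(rt): e^(r·23) = 24700/989 = 24.975.
r·23 = ln(24.975) = 3.2179, so r = 3.2179/23 = 0.13991.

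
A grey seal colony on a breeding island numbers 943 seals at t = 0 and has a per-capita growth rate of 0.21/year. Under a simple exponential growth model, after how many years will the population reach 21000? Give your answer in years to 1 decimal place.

14.8 years

Set N₀·e^(rt) = 21000: e^(0.21·t) = 21000/943 = 22.269.
0.21·t = ln(22.269) = 3.1032, so t = 3.1032/0.21 = 14.777.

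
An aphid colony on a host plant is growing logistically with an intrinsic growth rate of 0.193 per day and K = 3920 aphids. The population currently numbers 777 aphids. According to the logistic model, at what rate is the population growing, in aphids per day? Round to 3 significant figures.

dN/dt = rN(1 − N/K) = 0.193 × 777 × (1 − 777/3920).
1 − 777/3920 = 0.80179; dN/dt = 0.193 × 777 × 0.80179 = 120.24.

120 aphids per day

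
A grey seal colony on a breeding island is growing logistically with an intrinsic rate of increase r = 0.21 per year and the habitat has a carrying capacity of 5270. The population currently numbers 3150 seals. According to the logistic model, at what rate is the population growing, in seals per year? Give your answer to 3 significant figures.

dN/dt = rN(1 − N/K) = 0.21 × 3150 × (1 − 3150/5270).
1 − 3150/5270 = 0.40228; dN/dt = 0.21 × 3150 × 0.40228 = 266.11.

266 seals per year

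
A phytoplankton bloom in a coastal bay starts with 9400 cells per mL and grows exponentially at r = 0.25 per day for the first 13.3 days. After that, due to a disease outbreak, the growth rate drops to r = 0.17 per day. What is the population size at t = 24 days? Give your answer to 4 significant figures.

1611000 cells per mL

Phase 1: N(13.3) = 9400·e^(0.25×13.3) = 9400·e^3.325 = 261311.
Phase 2 runs for 24 − 13.3 = 10.7 days at r = 0.17.
N(24) = 261311·e^(0.17×10.7) = 261311·e^1.819 = 1.61116×10^6.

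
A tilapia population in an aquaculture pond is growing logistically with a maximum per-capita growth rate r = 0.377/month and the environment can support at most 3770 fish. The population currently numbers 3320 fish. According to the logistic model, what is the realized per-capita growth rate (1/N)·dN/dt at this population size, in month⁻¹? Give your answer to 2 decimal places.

0.05 per month

(1/N)·dN/dt = r(1 − N/K) = 0.377 × (1 − 3320/3770).
= 0.377 × 0.11936 = 0.045.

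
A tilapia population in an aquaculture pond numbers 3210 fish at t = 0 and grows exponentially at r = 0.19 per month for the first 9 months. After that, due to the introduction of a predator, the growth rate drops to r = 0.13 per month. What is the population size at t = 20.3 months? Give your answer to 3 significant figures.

Phase 1: N(9) = 3210·e^(0.19×9) = 3210·e^1.71 = 17748.
Phase 2 runs for 20.3 − 9 = 11.3 months at r = 0.13.
N(20.3) = 17748·e^(0.13×11.3) = 17748·e^1.469 = 77112.9.

77100 fish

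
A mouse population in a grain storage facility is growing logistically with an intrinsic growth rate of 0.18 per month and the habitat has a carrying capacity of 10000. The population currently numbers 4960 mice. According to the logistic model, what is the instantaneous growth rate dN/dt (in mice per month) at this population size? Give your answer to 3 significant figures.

dN/dt = rN(1 − N/K) = 0.18 × 4960 × (1 − 4960/10000).
1 − 4960/10000 = 0.504; dN/dt = 0.18 × 4960 × 0.504 = 449.97.

450 mice per month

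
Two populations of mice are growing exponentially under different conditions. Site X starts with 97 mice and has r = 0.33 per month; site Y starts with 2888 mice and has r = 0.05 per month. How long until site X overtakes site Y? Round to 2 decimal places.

12.12 months

Set 97·e^(0.33t) = 2888·e^(0.05t).
e^((0.33 − 0.05)t) = 2888/97 → e^(0.28·t) = 29.773.
0.28·t = ln(29.773) = 3.3936, so t = 3.3936/0.28 = 12.12.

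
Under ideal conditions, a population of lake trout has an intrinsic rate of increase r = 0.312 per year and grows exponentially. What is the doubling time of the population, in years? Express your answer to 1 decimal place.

Doubling time t_d = ln(2)/r = 0.6931/0.312 = 2.2216.

2.2 years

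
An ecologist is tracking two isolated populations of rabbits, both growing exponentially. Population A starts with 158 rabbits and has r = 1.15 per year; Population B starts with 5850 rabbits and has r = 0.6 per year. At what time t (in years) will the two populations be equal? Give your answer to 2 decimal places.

6.57 years

Set 158·e^(1.15t) = 5850·e^(0.6t).
e^((1.15 − 0.6)t) = 5850/158 → e^(0.55·t) = 37.025.
0.55·t = ln(37.025) = 3.6116, so t = 3.6116/0.55 = 6.5665.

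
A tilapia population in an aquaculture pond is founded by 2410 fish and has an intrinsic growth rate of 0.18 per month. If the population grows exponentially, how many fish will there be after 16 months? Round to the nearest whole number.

42932 fish

N(t) = N₀·e^(rt) = 2410 × e^(0.18×16) = 2410 × e^2.88.
e^2.88 ≈ 17.814, so N ≈ 2410 × 17.814 = 42932.4.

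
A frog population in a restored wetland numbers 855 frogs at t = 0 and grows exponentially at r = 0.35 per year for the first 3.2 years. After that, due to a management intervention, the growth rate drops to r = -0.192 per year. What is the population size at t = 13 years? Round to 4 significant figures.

Phase 1: N(3.2) = 855·e^(0.35×3.2) = 855·e^1.12 = 2620.45.
Phase 2 runs for 13 − 3.2 = 9.8 years at r = -0.192.
N(13) = 2620.45·e^(-0.192×9.8) = 2620.45·e^-1.882 = 399.216.

399.2 frogs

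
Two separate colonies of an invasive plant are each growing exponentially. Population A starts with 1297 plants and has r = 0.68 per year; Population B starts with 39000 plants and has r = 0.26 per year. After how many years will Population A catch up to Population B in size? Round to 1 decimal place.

Set 1297·e^(0.68t) = 39000·e^(0.26t).
e^((0.68 − 0.26)t) = 39000/1297 → e^(0.42·t) = 30.069.
0.42·t = ln(30.069) = 3.4035, so t = 3.4035/0.42 = 8.1036.

8.1 years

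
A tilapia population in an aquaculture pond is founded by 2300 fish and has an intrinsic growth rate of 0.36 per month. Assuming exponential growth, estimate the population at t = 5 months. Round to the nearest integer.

13914 fish

N(t) = N₀·e^(rt) = 2300 × e^(0.36×5) = 2300 × e^1.8.
e^1.8 ≈ 6.0496, so N ≈ 2300 × 6.0496 = 13914.2.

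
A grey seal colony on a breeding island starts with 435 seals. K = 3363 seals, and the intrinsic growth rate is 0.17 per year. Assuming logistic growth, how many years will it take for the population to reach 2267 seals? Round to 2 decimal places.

A = (K − N₀)/N₀ = (3363 − 435)/435 = 6.731.
Solve 3363/(1 + 6.731·e^(−0.17t)) = 2267: 1 + 6.731·e^(−0.17t) = 1.4835, so e^(−0.17t) = 0.0718253.
−0.17·t = ln(0.0718253) = -2.6335, so t = 2.6335/0.17 = 15.491.

15.49 years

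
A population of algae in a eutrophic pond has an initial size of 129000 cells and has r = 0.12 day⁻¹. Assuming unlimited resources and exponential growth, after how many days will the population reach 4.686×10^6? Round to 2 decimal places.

29.94 days

Set N₀·e^(rt) = 4.686×10^6: e^(0.12·t) = 4.686×10^6/129000 = 36.326.
0.12·t = ln(36.326) = 3.5925, so t = 3.5925/0.12 = 29.938.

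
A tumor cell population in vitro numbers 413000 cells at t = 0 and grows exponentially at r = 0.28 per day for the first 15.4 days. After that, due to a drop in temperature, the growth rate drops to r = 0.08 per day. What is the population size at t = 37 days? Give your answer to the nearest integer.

Phase 1: N(15.4) = 413000·e^(0.28×15.4) = 413000·e^4.312 = 3.080547×10^7.
Phase 2 runs for 37 − 15.4 = 21.6 days at r = 0.08.
N(37) = 3.080547×10^7·e^(0.08×21.6) = 3.080547×10^7·e^1.728 = 1.734158×10^8.

173415823 cells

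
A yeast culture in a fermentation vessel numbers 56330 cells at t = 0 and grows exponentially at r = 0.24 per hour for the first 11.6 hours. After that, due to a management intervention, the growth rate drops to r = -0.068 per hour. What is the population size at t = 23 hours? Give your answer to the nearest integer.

419904 cells

Phase 1: N(11.6) = 56330·e^(0.24×11.6) = 56330·e^2.784 = 911624.
Phase 2 runs for 23 − 11.6 = 11.4 hours at r = -0.068.
N(23) = 911624·e^(-0.068×11.4) = 911624·e^-0.7752 = 419904.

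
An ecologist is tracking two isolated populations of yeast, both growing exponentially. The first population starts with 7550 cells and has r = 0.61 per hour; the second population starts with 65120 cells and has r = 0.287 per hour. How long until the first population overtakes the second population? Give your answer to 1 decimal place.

6.7 hours

Set 7550·e^(0.61t) = 65120·e^(0.287t).
e^((0.61 − 0.287)t) = 65120/7550 → e^(0.323·t) = 8.6252.
0.323·t = ln(8.6252) = 2.1547, so t = 2.1547/0.323 = 6.6708.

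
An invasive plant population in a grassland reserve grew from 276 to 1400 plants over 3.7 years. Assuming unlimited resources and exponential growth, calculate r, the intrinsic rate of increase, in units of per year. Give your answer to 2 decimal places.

From N(t) = N₀·e^(rt): e^(r·3.7) = 1400/276 = 5.0725.
r·3.7 = ln(5.0725) = 1.6238, so r = 1.6238/3.7 = 0.43887.

0.44 per year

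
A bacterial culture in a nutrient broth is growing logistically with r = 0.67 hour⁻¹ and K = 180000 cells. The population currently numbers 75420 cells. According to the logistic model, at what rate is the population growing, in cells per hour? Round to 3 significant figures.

dN/dt = rN(1 − N/K) = 0.67 × 75420 × (1 − 75420/180000).
1 − 75420/180000 = 0.581; dN/dt = 0.67 × 75420 × 0.581 = 29359.

29400 cells per hour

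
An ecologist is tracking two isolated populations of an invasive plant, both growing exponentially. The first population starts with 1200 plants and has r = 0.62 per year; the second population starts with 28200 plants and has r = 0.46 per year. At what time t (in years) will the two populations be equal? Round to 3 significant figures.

19.7 years

Set 1200·e^(0.62t) = 28200·e^(0.46t).
e^((0.62 − 0.46)t) = 28200/1200 → e^(0.16·t) = 23.5.
0.16·t = ln(23.5) = 3.157, so t = 3.157/0.16 = 19.731.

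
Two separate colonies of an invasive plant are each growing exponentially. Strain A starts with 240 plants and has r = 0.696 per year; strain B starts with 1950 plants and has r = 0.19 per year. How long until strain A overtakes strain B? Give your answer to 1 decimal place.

Set 240·e^(0.696t) = 1950·e^(0.19t).
e^((0.696 − 0.19)t) = 1950/240 → e^(0.506·t) = 8.125.
0.506·t = ln(8.125) = 2.0949, so t = 2.0949/0.506 = 4.1402.

4.1 years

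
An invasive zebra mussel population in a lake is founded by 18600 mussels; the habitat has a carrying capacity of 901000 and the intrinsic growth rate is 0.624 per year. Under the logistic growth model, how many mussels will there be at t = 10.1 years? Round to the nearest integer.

828958 mussels

A = (K − N₀)/N₀ = (901000 − 18600)/18600 = 47.441.
N(t) = K/(1 + A·e^(−rt)) = 901000/(1 + 47.441×e^(−0.624×10.1)).
e^(−6.302) = 0.0018319; denominator = 1 + 47.441×0.0018319 = 1.0869.
N = 901000/1.0869 = 828958.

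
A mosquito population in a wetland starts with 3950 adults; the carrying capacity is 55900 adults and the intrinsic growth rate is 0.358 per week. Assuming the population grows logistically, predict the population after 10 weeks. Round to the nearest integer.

40904 adults

A = (K − N₀)/N₀ = (55900 − 3950)/3950 = 13.152.
N(t) = K/(1 + A·e^(−rt)) = 55900/(1 + 13.152×e^(−0.358×10)).
e^(−3.58) = 0.027876; denominator = 1 + 13.152×0.027876 = 1.3666.
N = 55900/1.3666 = 40903.9.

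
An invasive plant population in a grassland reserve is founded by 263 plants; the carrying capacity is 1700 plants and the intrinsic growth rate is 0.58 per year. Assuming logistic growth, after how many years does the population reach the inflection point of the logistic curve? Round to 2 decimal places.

Logistic growth is fastest at N = K/2 = 850.
A = (K − N₀)/N₀ = 5.4639. Set K/(1 + A·e^(−rt)) = K/2 → A·e^(−rt) = 1.
e^(−0.58t) = 1/5.4639 = 0.18302, so t = ln(5.4639)/0.58 = 1.6982/0.58 = 2.9279.

2.93 years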